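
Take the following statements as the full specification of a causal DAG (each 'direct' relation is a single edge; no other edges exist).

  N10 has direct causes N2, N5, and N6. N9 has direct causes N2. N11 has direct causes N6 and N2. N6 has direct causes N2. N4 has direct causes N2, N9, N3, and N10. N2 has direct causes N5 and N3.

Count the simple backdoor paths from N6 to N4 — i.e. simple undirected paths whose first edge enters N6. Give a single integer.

5

A backdoor path from N6 to N4 is any simple undirected path whose first edge points into N6 (i.e. leaves N6 via a parent).
Parents of N6: {N2}.
Enumerating:
  P1: N6 <- N2 <- N3 -> N4
  P2: N6 <- N2 <- N5 -> N10 -> N4
  P3: N6 <- N2 -> N9 -> N4
  P4: N6 <- N2 -> N10 -> N4
  P5: N6 <- N2 -> N4
That exhausts the simple backdoor paths. Count: 5.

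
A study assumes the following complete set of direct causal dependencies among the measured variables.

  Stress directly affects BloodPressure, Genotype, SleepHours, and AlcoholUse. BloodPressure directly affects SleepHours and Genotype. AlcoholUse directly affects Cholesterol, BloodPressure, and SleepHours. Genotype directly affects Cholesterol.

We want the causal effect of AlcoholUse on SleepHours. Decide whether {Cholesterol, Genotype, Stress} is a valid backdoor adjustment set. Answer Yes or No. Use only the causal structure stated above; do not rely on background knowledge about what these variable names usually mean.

No

Backdoor paths from AlcoholUse to SleepHours (paths whose first edge points into AlcoholUse):
  P1: AlcoholUse <- Stress -> BloodPressure -> SleepHours
  P2: AlcoholUse <- Stress -> Genotype <- BloodPressure -> SleepHours
  P3: AlcoholUse <- Stress -> SleepHours
Condition 1 (no descendant of AlcoholUse in the set): FAILS — Cholesterol and Genotype are descendants of AlcoholUse.
Condition 2 (every backdoor path blocked by {Cholesterol, Genotype, Stress}):
  P1: blocked at fork node Stress ∈ conditioning set.
  P2: blocked at fork node Stress ∈ conditioning set.
  P3: blocked at fork node Stress ∈ conditioning set.
{Cholesterol, Genotype, Stress} does not satisfy the backdoor criterion.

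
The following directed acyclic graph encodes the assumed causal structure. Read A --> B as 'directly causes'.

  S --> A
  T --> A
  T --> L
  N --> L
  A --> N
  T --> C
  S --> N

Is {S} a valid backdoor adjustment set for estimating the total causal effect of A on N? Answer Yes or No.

Yes

Backdoor paths from A to N (paths whose first edge points into A):
  P1: A <- T -> L <- N
  P2: A <- S -> N
Condition 1 (no descendant of A in the set): holds — descendants of A are {L, N}; none are in {S}.
Condition 2 (every backdoor path blocked by {S}):
  P1: blocked at collider L (neither it nor any descendant is in the conditioning set).
  P2: blocked at fork node S ∈ conditioning set.
{S} satisfies the backdoor criterion.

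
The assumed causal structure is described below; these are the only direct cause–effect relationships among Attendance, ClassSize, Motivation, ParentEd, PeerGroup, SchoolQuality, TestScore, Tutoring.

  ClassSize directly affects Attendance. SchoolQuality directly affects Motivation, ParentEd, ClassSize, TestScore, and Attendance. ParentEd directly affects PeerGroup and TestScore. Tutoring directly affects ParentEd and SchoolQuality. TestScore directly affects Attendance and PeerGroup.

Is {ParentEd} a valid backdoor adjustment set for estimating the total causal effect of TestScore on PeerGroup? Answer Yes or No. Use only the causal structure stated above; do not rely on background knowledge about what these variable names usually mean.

Yes

Backdoor paths from TestScore to PeerGroup (paths whose first edge points into TestScore):
  P1: TestScore <- SchoolQuality <- Tutoring -> ParentEd -> PeerGroup
  P2: TestScore <- SchoolQuality -> ParentEd -> PeerGroup
  P3: TestScore <- ParentEd -> PeerGroup
Condition 1 (no descendant of TestScore in the set): holds — descendants of TestScore are {Attendance, PeerGroup}; none are in {ParentEd}.
Condition 2 (every backdoor path blocked by {ParentEd}):
  P1: blocked at chain node ParentEd ∈ conditioning set.
  P2: blocked at chain node ParentEd ∈ conditioning set.
  P3: blocked at fork node ParentEd ∈ conditioning set.
{ParentEd} satisfies the backdoor criterion.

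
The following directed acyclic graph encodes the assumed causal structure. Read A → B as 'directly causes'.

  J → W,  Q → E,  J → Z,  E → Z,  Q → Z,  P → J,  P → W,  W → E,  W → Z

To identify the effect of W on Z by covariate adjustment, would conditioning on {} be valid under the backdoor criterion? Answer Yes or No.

No

Backdoor paths from W to Z (paths whose first edge points into W):
  P1: W <- P -> J -> Z
  P2: W <- J -> Z
Condition 1 (no descendant of W in the set): holds — descendants of W are {E, Z}; none are in {}.
Condition 2 (every backdoor path blocked by {}):
  P1: open — no interior node is in the conditioning set.
  P2: open — no interior node is in the conditioning set.
{} does not satisfy the backdoor criterion.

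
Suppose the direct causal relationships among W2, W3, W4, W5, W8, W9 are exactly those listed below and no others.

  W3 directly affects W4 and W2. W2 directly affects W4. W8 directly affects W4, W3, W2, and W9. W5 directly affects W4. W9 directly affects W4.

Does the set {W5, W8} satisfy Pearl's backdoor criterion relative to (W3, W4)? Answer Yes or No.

Backdoor paths from W3 to W4 (paths whose first edge points into W3):
  P1: W3 <- W8 -> W2 -> W4
  P2: W3 <- W8 -> W9 -> W4
  P3: W3 <- W8 -> W4
Condition 1 (no descendant of W3 in the set): holds — descendants of W3 are {W2, W4}; none are in {W5, W8}.
Condition 2 (every backdoor path blocked by {W5, W8}):
  P1: blocked at fork node W8 ∈ conditioning set.
  P2: blocked at fork node W8 ∈ conditioning set.
  P3: blocked at fork node W8 ∈ conditioning set.
{W5, W8} satisfies the backdoor criterion.

Yes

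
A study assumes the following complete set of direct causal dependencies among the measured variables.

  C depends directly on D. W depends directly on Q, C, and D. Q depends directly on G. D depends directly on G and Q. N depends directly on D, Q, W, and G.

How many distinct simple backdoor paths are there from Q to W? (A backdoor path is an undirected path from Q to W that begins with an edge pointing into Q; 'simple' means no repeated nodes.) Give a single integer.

6

A backdoor path from Q to W is any simple undirected path whose first edge points into Q (i.e. leaves Q via a parent).
Parents of Q: {G}.
Enumerating:
  P1: Q <- G -> D -> C -> W
  P2: Q <- G -> D -> W
  P3: Q <- G -> D -> N <- W
  P4: Q <- G -> N <- D -> C -> W
  P5: Q <- G -> N <- D -> W
  P6: Q <- G -> N <- W
That exhausts the simple backdoor paths. Count: 6.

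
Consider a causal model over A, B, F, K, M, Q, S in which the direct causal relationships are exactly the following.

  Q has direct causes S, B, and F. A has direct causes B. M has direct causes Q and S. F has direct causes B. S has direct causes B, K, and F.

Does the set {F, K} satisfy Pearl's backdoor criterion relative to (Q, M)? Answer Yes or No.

No

Backdoor paths from Q to M (paths whose first edge points into Q):
  P1: Q <- B -> F -> S -> M
  P2: Q <- B -> S -> M
  P3: Q <- F <- B -> S -> M
  P4: Q <- F -> S -> M
  P5: Q <- S -> M
Condition 1 (no descendant of Q in the set): holds — descendants of Q are {M}; none are in {F, K}.
Condition 2 (every backdoor path blocked by {F, K}):
  P1: blocked at chain node F ∈ conditioning set.
  P2: open — no interior node is in the conditioning set.
  P3: blocked at chain node F ∈ conditioning set.
  P4: blocked at fork node F ∈ conditioning set.
  P5: open — no interior node is in the conditioning set.
{F, K} does not satisfy the backdoor criterion.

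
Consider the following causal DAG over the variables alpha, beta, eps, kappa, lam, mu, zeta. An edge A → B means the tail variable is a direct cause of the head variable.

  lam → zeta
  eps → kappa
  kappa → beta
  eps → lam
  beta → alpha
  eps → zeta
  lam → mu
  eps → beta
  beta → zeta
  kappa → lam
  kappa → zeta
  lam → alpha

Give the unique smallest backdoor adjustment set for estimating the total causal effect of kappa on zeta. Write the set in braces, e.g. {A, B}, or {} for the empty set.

Variables eligible for adjustment (non-descendants of kappa, excluding kappa and zeta): {eps}.
Backdoor paths from kappa to zeta:
  P1: kappa <- eps -> beta -> zeta
  P2: kappa <- eps -> beta -> alpha <- lam -> zeta
  P3: kappa <- eps -> lam -> zeta
  P4: kappa <- eps -> lam -> alpha <- beta -> zeta
  P5: kappa <- eps -> zeta
The empty set is not sufficient: P1 (kappa <- eps -> beta -> zeta) has no collider blocking it and no conditioned non-collider, so it is open.
Try {eps}:
  P1: blocked at fork node eps ∈ conditioning set.
  P2: blocked at fork node eps ∈ conditioning set.
  P3: blocked at fork node eps ∈ conditioning set.
  P4: blocked at fork node eps ∈ conditioning set.
  P5: blocked at fork node eps ∈ conditioning set.
{eps} contains no descendant of kappa and blocks every backdoor path.
{eps} is the unique smallest valid adjustment set.

{eps}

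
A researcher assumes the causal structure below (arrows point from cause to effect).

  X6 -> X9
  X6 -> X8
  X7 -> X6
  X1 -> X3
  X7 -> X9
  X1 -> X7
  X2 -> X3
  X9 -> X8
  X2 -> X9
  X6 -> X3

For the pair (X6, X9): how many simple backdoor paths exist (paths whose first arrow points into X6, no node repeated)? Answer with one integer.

2

A backdoor path from X6 to X9 is any simple undirected path whose first edge points into X6 (i.e. leaves X6 via a parent).
Parents of X6: {X7}.
Enumerating:
  P1: X6 <- X7 <- X1 -> X3 <- X2 -> X9
  P2: X6 <- X7 -> X9
That exhausts the simple backdoor paths. Count: 2.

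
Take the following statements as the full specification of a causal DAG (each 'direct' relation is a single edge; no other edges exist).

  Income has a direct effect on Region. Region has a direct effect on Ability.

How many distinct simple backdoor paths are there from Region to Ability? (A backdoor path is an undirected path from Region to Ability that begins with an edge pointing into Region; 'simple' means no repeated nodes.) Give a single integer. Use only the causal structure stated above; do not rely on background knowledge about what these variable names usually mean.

A backdoor path from Region to Ability is any simple undirected path whose first edge points into Region (i.e. leaves Region via a parent).
Parents of Region: {Income}.
No simple path from any parent of Region reaches Ability without revisiting Region, so there are no backdoor paths.

0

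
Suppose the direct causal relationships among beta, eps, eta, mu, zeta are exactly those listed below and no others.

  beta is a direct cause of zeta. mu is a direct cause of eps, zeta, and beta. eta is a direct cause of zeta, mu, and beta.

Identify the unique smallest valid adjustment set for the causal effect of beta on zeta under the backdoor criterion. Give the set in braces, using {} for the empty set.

{eta, mu}

Variables eligible for adjustment (non-descendants of beta, excluding beta and zeta): {eps, eta, mu}.
Backdoor paths from beta to zeta:
  P1: beta <- eta -> mu -> zeta
  P2: beta <- eta -> zeta
  P3: beta <- mu <- eta -> zeta
  P4: beta <- mu -> zeta
The empty set is not sufficient: P1 (beta <- eta -> mu -> zeta) has no collider blocking it and no conditioned non-collider, so it is open.
Try {eta, mu}:
  P1: blocked at fork node eta ∈ conditioning set.
  P2: blocked at fork node eta ∈ conditioning set.
  P3: blocked at chain node mu ∈ conditioning set.
  P4: blocked at fork node mu ∈ conditioning set.
{eta, mu} contains no descendant of beta and blocks every backdoor path.
Every element of {eta, mu} is needed (dropping eta leaves P2 open; dropping mu leaves P4 open), so no proper subset is valid.
Among all size-2 subsets of the eligible variables, only {eta, mu} blocks every backdoor path, so it is the unique smallest valid adjustment set.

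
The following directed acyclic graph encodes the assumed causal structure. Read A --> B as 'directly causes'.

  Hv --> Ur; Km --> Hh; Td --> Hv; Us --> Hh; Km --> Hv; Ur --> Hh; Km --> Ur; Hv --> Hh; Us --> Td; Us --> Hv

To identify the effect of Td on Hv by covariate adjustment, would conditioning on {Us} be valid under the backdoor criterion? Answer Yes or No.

Backdoor paths from Td to Hv (paths whose first edge points into Td):
  P1: Td <- Us -> Hv
  P2: Td <- Us -> Hh <- Km -> Hv
  P3: Td <- Us -> Hh <- Km -> Ur <- Hv
  P4: Td <- Us -> Hh <- Hv
  P5: Td <- Us -> Hh <- Ur <- Km -> Hv
  P6: Td <- Us -> Hh <- Ur <- Hv
Condition 1 (no descendant of Td in the set): holds — descendants of Td are {Hh, Hv, Ur}; none are in {Us}.
Condition 2 (every backdoor path blocked by {Us}):
  P1: blocked at fork node Us ∈ conditioning set.
  P2: blocked at fork node Us ∈ conditioning set.
  P3: blocked at fork node Us ∈ conditioning set.
  P4: blocked at fork node Us ∈ conditioning set.
  P5: blocked at fork node Us ∈ conditioning set.
  P6: blocked at fork node Us ∈ conditioning set.
{Us} satisfies the backdoor criterion.

Yes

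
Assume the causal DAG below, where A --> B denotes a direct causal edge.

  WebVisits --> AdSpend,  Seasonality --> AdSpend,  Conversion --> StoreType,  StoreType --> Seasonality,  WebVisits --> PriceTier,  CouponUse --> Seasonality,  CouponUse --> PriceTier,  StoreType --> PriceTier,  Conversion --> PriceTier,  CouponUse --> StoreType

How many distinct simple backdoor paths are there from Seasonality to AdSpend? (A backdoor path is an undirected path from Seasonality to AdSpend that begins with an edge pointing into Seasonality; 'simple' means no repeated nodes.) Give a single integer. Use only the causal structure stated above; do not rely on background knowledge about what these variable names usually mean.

A backdoor path from Seasonality to AdSpend is any simple undirected path whose first edge points into Seasonality (i.e. leaves Seasonality via a parent).
Parents of Seasonality: {CouponUse, StoreType}.
Enumerating:
  P1: Seasonality <- CouponUse -> StoreType <- Conversion -> PriceTier <- WebVisits -> AdSpend
  P2: Seasonality <- CouponUse -> StoreType -> PriceTier <- WebVisits -> AdSpend
  P3: Seasonality <- CouponUse -> PriceTier <- WebVisits -> AdSpend
  P4: Seasonality <- StoreType <- CouponUse -> PriceTier <- WebVisits -> AdSpend
  P5: Seasonality <- StoreType <- Conversion -> PriceTier <- WebVisits -> AdSpend
  P6: Seasonality <- StoreType -> PriceTier <- WebVisits -> AdSpend
That exhausts the simple backdoor paths. Count: 6.

6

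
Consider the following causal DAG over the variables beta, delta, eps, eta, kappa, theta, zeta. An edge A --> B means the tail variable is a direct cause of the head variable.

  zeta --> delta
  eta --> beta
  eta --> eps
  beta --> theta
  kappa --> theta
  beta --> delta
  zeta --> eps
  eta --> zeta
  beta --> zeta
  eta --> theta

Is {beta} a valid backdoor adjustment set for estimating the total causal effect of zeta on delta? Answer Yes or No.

Yes

Backdoor paths from zeta to delta (paths whose first edge points into zeta):
  P1: zeta <- eta -> beta -> delta
  P2: zeta <- eta -> theta <- beta -> delta
  P3: zeta <- beta -> delta
Condition 1 (no descendant of zeta in the set): holds — descendants of zeta are {delta, eps}; none are in {beta}.
Condition 2 (every backdoor path blocked by {beta}):
  P1: blocked at chain node beta ∈ conditioning set.
  P2: blocked at collider theta (neither it nor any descendant is in the conditioning set).
  P3: blocked at fork node beta ∈ conditioning set.
{beta} satisfies the backdoor criterion.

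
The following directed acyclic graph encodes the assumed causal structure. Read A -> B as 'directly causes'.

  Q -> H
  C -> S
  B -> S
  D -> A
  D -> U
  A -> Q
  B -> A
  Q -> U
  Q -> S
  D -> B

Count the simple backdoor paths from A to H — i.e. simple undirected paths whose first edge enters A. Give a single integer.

A backdoor path from A to H is any simple undirected path whose first edge points into A (i.e. leaves A via a parent).
Parents of A: {B, D}.
Enumerating:
  P1: A <- D -> B -> S <- Q -> H
  P2: A <- D -> U <- Q -> H
  P3: A <- B <- D -> U <- Q -> H
  P4: A <- B -> S <- Q -> H
That exhausts the simple backdoor paths. Count: 4.

4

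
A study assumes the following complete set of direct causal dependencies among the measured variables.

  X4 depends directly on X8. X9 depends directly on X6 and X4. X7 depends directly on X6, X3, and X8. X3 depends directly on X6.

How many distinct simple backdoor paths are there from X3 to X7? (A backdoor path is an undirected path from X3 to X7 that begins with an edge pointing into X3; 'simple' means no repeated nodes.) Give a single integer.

2

A backdoor path from X3 to X7 is any simple undirected path whose first edge points into X3 (i.e. leaves X3 via a parent).
Parents of X3: {X6}.
Enumerating:
  P1: X3 <- X6 -> X7
  P2: X3 <- X6 -> X9 <- X4 <- X8 -> X7
That exhausts the simple backdoor paths. Count: 2.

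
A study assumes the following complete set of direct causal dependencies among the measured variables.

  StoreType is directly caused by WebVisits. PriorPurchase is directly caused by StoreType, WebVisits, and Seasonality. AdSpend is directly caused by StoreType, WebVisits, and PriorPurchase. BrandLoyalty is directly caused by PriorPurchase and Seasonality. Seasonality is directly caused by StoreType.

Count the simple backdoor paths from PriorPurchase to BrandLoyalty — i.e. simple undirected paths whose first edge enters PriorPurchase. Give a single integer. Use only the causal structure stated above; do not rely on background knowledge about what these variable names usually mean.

A backdoor path from PriorPurchase to BrandLoyalty is any simple undirected path whose first edge points into PriorPurchase (i.e. leaves PriorPurchase via a parent).
Parents of PriorPurchase: {Seasonality, StoreType, WebVisits}.
Enumerating:
  P1: PriorPurchase <- WebVisits -> StoreType -> Seasonality -> BrandLoyalty
  P2: PriorPurchase <- WebVisits -> AdSpend <- StoreType -> Seasonality -> BrandLoyalty
  P3: PriorPurchase <- StoreType -> Seasonality -> BrandLoyalty
  P4: PriorPurchase <- Seasonality -> BrandLoyalty
That exhausts the simple backdoor paths. Count: 4.

4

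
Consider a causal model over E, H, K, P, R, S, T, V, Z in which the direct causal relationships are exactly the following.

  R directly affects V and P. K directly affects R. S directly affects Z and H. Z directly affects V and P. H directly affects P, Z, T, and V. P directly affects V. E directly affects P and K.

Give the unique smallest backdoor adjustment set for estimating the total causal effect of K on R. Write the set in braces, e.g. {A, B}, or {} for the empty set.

{}

Variables eligible for adjustment (non-descendants of K, excluding K and R): {E, H, S, T, Z}.
Backdoor paths from K to R:
  P1: K <- E -> P <- H <- S -> Z -> V <- R
  P2: K <- E -> P <- H -> Z -> V <- R
  P3: K <- E -> P <- H -> V <- R
  P4: K <- E -> P <- R
  P5: K <- E -> P <- Z <- S -> H -> V <- R
  P6: K <- E -> P <- Z <- H -> V <- R
  P7: K <- E -> P <- Z -> V <- R
  P8: K <- E -> P -> V <- R
Each backdoor path contains an unconditioned collider, so every path is already blocked with the empty conditioning set:
  P1: blocked at collider P (neither it nor any descendant is in the conditioning set).
  P2: blocked at collider P (neither it nor any descendant is in the conditioning set).
  P3: blocked at collider P (neither it nor any descendant is in the conditioning set).
  P4: blocked at collider P (neither it nor any descendant is in the conditioning set).
  P5: blocked at collider P (neither it nor any descendant is in the conditioning set).
  P6: blocked at collider P (neither it nor any descendant is in the conditioning set).
  P7: blocked at collider P (neither it nor any descendant is in the conditioning set).
  P8: blocked at collider V (neither it nor any descendant is in the conditioning set).
The empty set is therefore the unique smallest valid set.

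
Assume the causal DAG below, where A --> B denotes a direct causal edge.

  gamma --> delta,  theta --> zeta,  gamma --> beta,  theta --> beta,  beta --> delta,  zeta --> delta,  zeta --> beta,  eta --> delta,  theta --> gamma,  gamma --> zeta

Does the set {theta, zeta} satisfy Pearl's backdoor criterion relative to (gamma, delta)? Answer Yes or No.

No

Backdoor paths from gamma to delta (paths whose first edge points into gamma):
  P1: gamma <- theta -> zeta -> beta -> delta
  P2: gamma <- theta -> zeta -> delta
  P3: gamma <- theta -> beta <- zeta -> delta
  P4: gamma <- theta -> beta -> delta
Condition 1 (no descendant of gamma in the set): FAILS — zeta is a descendant of gamma.
Condition 2 (every backdoor path blocked by {theta, zeta}):
  P1: blocked at fork node theta ∈ conditioning set.
  P2: blocked at fork node theta ∈ conditioning set.
  P3: blocked at fork node theta ∈ conditioning set.
  P4: blocked at fork node theta ∈ conditioning set.
{theta, zeta} does not satisfy the backdoor criterion.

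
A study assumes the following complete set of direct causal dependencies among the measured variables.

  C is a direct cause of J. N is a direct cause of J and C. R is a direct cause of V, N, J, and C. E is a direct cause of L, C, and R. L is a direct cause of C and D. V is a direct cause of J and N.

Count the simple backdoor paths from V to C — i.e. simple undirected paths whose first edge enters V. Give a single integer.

7

A backdoor path from V to C is any simple undirected path whose first edge points into V (i.e. leaves V via a parent).
Parents of V: {R}.
Enumerating:
  P1: V <- R <- E -> L -> C
  P2: V <- R <- E -> C
  P3: V <- R -> N -> C
  P4: V <- R -> N -> J <- C
  P5: V <- R -> C
  P6: V <- R -> J <- N -> C
  P7: V <- R -> J <- C
That exhausts the simple backdoor paths. Count: 7.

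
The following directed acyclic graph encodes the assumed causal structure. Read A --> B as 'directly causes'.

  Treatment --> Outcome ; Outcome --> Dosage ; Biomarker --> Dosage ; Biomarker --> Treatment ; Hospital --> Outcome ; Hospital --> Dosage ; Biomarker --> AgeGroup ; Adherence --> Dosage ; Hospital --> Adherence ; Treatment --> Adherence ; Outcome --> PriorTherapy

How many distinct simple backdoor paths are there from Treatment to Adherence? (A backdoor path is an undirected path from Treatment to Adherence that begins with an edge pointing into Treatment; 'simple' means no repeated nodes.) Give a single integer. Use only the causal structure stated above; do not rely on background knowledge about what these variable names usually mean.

3

A backdoor path from Treatment to Adherence is any simple undirected path whose first edge points into Treatment (i.e. leaves Treatment via a parent).
Parents of Treatment: {Biomarker}.
Enumerating:
  P1: Treatment <- Biomarker -> Dosage <- Hospital -> Adherence
  P2: Treatment <- Biomarker -> Dosage <- Outcome <- Hospital -> Adherence
  P3: Treatment <- Biomarker -> Dosage <- Adherence
That exhausts the simple backdoor paths. Count: 3.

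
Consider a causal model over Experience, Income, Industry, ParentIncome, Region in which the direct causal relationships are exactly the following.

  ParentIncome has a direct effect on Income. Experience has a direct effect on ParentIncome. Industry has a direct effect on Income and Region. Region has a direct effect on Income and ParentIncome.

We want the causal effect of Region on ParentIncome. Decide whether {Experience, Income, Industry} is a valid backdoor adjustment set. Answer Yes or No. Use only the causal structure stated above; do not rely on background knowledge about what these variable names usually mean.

Backdoor paths from Region to ParentIncome (paths whose first edge points into Region):
  P1: Region <- Industry -> Income <- ParentIncome
Condition 1 (no descendant of Region in the set): FAILS — Income is a descendant of Region.
Condition 2 (every backdoor path blocked by {Experience, Income, Industry}):
  P1: blocked at fork node Industry ∈ conditioning set.
{Experience, Income, Industry} does not satisfy the backdoor criterion.

No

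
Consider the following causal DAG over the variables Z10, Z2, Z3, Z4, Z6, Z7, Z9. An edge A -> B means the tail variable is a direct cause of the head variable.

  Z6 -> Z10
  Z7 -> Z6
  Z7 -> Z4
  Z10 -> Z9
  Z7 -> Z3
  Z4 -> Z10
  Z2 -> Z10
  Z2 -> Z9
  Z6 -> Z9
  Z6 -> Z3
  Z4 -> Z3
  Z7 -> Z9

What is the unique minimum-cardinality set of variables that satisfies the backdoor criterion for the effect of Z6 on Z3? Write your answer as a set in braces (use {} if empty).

{Z7}

Variables eligible for adjustment (non-descendants of Z6, excluding Z6 and Z3): {Z2, Z4, Z7}.
Backdoor paths from Z6 to Z3:
  P1: Z6 <- Z7 -> Z4 -> Z3
  P2: Z6 <- Z7 -> Z3
  P3: Z6 <- Z7 -> Z9 <- Z2 -> Z10 <- Z4 -> Z3
  P4: Z6 <- Z7 -> Z9 <- Z10 <- Z4 -> Z3
The empty set is not sufficient: P1 (Z6 <- Z7 -> Z4 -> Z3) has no collider blocking it and no conditioned non-collider, so it is open.
Try {Z7}:
  P1: blocked at fork node Z7 ∈ conditioning set.
  P2: blocked at fork node Z7 ∈ conditioning set.
  P3: blocked at fork node Z7 ∈ conditioning set.
  P4: blocked at fork node Z7 ∈ conditioning set.
{Z7} contains no descendant of Z6 and blocks every backdoor path.
No other singleton works — e.g. {Z2} leaves P1 open — so {Z7} is the unique smallest valid adjustment set.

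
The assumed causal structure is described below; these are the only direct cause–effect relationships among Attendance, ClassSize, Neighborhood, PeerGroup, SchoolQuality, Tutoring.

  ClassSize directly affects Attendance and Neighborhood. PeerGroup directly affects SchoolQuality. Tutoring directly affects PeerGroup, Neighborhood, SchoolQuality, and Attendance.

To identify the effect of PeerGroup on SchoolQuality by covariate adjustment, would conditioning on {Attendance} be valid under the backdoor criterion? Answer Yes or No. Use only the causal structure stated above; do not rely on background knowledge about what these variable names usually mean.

No

Backdoor paths from PeerGroup to SchoolQuality (paths whose first edge points into PeerGroup):
  P1: PeerGroup <- Tutoring -> SchoolQuality
Condition 1 (no descendant of PeerGroup in the set): holds — descendants of PeerGroup are {SchoolQuality}; none are in {Attendance}.
Condition 2 (every backdoor path blocked by {Attendance}):
  P1: open — no interior node is in the conditioning set.
{Attendance} does not satisfy the backdoor criterion.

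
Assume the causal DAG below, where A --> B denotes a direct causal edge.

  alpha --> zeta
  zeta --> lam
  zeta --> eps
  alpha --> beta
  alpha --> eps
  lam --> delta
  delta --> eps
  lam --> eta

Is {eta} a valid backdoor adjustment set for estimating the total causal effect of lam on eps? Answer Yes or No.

Backdoor paths from lam to eps (paths whose first edge points into lam):
  P1: lam <- zeta <- alpha -> eps
  P2: lam <- zeta -> eps
Condition 1 (no descendant of lam in the set): FAILS — eta is a descendant of lam.
Condition 2 (every backdoor path blocked by {eta}):
  P1: open — no interior node is in the conditioning set.
  P2: open — no interior node is in the conditioning set.
{eta} does not satisfy the backdoor criterion.

No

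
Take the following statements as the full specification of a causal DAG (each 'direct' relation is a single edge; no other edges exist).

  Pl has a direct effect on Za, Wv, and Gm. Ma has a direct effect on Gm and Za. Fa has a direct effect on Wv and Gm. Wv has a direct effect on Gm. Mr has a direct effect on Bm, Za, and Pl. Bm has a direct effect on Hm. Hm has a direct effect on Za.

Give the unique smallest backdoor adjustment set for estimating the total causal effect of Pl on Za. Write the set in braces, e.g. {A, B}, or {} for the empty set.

Variables eligible for adjustment (non-descendants of Pl, excluding Pl and Za): {Bm, Fa, Hm, Ma, Mr}.
Backdoor paths from Pl to Za:
  P1: Pl <- Mr -> Bm -> Hm -> Za
  P2: Pl <- Mr -> Za
The empty set is not sufficient: P1 (Pl <- Mr -> Bm -> Hm -> Za) has no collider blocking it and no conditioned non-collider, so it is open.
Try {Mr}:
  P1: blocked at fork node Mr ∈ conditioning set.
  P2: blocked at fork node Mr ∈ conditioning set.
{Mr} contains no descendant of Pl and blocks every backdoor path.
No other singleton works — e.g. {Fa} leaves P1 open — so {Mr} is the unique smallest valid adjustment set.

{Mr}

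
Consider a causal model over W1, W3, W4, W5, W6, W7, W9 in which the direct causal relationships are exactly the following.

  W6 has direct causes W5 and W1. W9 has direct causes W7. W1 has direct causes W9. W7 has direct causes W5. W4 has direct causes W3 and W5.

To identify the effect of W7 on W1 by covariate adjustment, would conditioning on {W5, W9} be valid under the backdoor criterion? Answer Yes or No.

No

Backdoor paths from W7 to W1 (paths whose first edge points into W7):
  P1: W7 <- W5 -> W6 <- W1
Condition 1 (no descendant of W7 in the set): FAILS — W9 is a descendant of W7.
Condition 2 (every backdoor path blocked by {W5, W9}):
  P1: blocked at fork node W5 ∈ conditioning set.
{W5, W9} does not satisfy the backdoor criterion.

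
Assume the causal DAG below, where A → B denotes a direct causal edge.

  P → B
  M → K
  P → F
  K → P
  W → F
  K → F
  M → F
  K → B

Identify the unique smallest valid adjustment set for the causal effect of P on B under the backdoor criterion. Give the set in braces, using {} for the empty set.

{K}

Variables eligible for adjustment (non-descendants of P, excluding P and B): {K, M, W}.
Backdoor paths from P to B:
  P1: P <- K -> B
The empty set is not sufficient: P1 (P <- K -> B) has no collider blocking it and no conditioned non-collider, so it is open.
Try {K}:
  P1: blocked at fork node K ∈ conditioning set.
{K} contains no descendant of P and blocks every backdoor path.
No other singleton works — e.g. {M} leaves P1 open — so {K} is the unique smallest valid adjustment set.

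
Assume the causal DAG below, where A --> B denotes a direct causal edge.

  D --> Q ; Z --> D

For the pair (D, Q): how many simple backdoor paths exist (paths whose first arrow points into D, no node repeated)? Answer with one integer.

A backdoor path from D to Q is any simple undirected path whose first edge points into D (i.e. leaves D via a parent).
Parents of D: {Z}.
No simple path from any parent of D reaches Q without revisiting D, so there are no backdoor paths.

0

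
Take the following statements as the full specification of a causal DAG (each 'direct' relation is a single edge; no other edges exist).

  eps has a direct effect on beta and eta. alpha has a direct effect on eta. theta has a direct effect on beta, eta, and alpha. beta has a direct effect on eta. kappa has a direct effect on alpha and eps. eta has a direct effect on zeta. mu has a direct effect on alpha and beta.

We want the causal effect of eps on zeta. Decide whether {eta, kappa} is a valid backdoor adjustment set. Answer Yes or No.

Backdoor paths from eps to zeta (paths whose first edge points into eps):
  P1: eps <- kappa -> alpha <- theta -> beta -> eta -> zeta
  P2: eps <- kappa -> alpha <- theta -> eta -> zeta
  P3: eps <- kappa -> alpha <- mu -> beta <- theta -> eta -> zeta
  P4: eps <- kappa -> alpha <- mu -> beta -> eta -> zeta
  P5: eps <- kappa -> alpha -> eta -> zeta
Condition 1 (no descendant of eps in the set): FAILS — eta is a descendant of eps.
Condition 2 (every backdoor path blocked by {eta, kappa}):
  P1: blocked at fork node kappa ∈ conditioning set.
  P2: blocked at fork node kappa ∈ conditioning set.
  P3: blocked at fork node kappa ∈ conditioning set.
  P4: blocked at fork node kappa ∈ conditioning set.
  P5: blocked at fork node kappa ∈ conditioning set.
{eta, kappa} does not satisfy the backdoor criterion.

No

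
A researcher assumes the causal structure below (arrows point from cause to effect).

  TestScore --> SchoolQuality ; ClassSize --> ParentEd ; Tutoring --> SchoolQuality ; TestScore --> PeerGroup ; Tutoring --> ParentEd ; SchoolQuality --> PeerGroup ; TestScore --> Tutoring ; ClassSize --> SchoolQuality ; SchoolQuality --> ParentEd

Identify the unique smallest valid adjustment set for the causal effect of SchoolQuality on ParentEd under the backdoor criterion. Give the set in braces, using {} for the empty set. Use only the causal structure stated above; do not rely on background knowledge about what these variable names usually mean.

{ClassSize, Tutoring}

Variables eligible for adjustment (non-descendants of SchoolQuality, excluding SchoolQuality and ParentEd): {ClassSize, TestScore, Tutoring}.
Backdoor paths from SchoolQuality to ParentEd:
  P1: SchoolQuality <- TestScore -> Tutoring -> ParentEd
  P2: SchoolQuality <- ClassSize -> ParentEd
  P3: SchoolQuality <- Tutoring -> ParentEd
The empty set is not sufficient: P1 (SchoolQuality <- TestScore -> Tutoring -> ParentEd) has no collider blocking it and no conditioned non-collider, so it is open.
Try {ClassSize, Tutoring}:
  P1: blocked at chain node Tutoring ∈ conditioning set.
  P2: blocked at fork node ClassSize ∈ conditioning set.
  P3: blocked at fork node Tutoring ∈ conditioning set.
{ClassSize, Tutoring} contains no descendant of SchoolQuality and blocks every backdoor path.
Every element of {ClassSize, Tutoring} is needed (dropping ClassSize leaves P2 open; dropping Tutoring leaves P1 open), so no proper subset is valid.
Among all size-2 subsets of the eligible variables, only {ClassSize, Tutoring} blocks every backdoor path, so it is the unique smallest valid adjustment set.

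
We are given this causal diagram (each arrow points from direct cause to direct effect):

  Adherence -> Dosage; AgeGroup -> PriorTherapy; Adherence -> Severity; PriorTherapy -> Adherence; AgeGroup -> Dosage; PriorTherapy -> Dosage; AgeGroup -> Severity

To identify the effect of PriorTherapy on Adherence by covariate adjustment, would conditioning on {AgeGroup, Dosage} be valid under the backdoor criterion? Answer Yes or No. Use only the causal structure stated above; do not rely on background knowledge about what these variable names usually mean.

Backdoor paths from PriorTherapy to Adherence (paths whose first edge points into PriorTherapy):
  P1: PriorTherapy <- AgeGroup -> Severity <- Adherence
  P2: PriorTherapy <- AgeGroup -> Dosage <- Adherence
Condition 1 (no descendant of PriorTherapy in the set): FAILS — Dosage is a descendant of PriorTherapy.
Condition 2 (every backdoor path blocked by {AgeGroup, Dosage}):
  P1: blocked at fork node AgeGroup ∈ conditioning set.
  P2: blocked at fork node AgeGroup ∈ conditioning set.
{AgeGroup, Dosage} does not satisfy the backdoor criterion.

No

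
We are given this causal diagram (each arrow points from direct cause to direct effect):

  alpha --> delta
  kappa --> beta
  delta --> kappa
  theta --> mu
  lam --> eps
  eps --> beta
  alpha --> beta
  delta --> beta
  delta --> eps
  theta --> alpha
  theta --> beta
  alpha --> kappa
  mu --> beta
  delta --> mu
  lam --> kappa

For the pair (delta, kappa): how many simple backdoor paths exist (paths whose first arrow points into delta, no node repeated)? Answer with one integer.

7

A backdoor path from delta to kappa is any simple undirected path whose first edge points into delta (i.e. leaves delta via a parent).
Parents of delta: {alpha}.
Enumerating:
  P1: delta <- alpha <- theta -> mu -> beta <- eps <- lam -> kappa
  P2: delta <- alpha <- theta -> mu -> beta <- kappa
  P3: delta <- alpha <- theta -> beta <- eps <- lam -> kappa
  P4: delta <- alpha <- theta -> beta <- kappa
  P5: delta <- alpha -> kappa
  P6: delta <- alpha -> beta <- eps <- lam -> kappa
  P7: delta <- alpha -> beta <- kappa
That exhausts the simple backdoor paths. Count: 7.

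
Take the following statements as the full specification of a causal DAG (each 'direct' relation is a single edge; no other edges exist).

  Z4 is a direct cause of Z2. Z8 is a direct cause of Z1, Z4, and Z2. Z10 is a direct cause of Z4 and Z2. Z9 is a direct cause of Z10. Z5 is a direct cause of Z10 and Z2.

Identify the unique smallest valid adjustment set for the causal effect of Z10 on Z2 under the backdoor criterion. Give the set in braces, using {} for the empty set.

{Z5}

Variables eligible for adjustment (non-descendants of Z10, excluding Z10 and Z2): {Z1, Z5, Z8, Z9}.
Backdoor paths from Z10 to Z2:
  P1: Z10 <- Z5 -> Z2
The empty set is not sufficient: P1 (Z10 <- Z5 -> Z2) has no collider blocking it and no conditioned non-collider, so it is open.
Try {Z5}:
  P1: blocked at fork node Z5 ∈ conditioning set.
{Z5} contains no descendant of Z10 and blocks every backdoor path.
No other singleton works — e.g. {Z9} leaves P1 open — so {Z5} is the unique smallest valid adjustment set.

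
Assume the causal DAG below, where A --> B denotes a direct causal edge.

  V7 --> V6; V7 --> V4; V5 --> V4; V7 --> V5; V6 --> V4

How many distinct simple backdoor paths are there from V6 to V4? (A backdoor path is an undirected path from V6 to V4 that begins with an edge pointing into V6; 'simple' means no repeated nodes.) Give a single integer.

2

A backdoor path from V6 to V4 is any simple undirected path whose first edge points into V6 (i.e. leaves V6 via a parent).
Parents of V6: {V7}.
Enumerating:
  P1: V6 <- V7 -> V5 -> V4
  P2: V6 <- V7 -> V4
That exhausts the simple backdoor paths. Count: 2.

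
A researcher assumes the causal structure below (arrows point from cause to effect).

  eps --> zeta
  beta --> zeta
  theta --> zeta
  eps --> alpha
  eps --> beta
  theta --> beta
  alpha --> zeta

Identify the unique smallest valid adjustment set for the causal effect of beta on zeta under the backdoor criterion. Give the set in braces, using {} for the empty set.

Variables eligible for adjustment (non-descendants of beta, excluding beta and zeta): {alpha, eps, theta}.
Backdoor paths from beta to zeta:
  P1: beta <- theta -> zeta
  P2: beta <- eps -> alpha -> zeta
  P3: beta <- eps -> zeta
The empty set is not sufficient: P1 (beta <- theta -> zeta) has no collider blocking it and no conditioned non-collider, so it is open.
Try {eps, theta}:
  P1: blocked at fork node theta ∈ conditioning set.
  P2: blocked at fork node eps ∈ conditioning set.
  P3: blocked at fork node eps ∈ conditioning set.
{eps, theta} contains no descendant of beta and blocks every backdoor path.
Every element of {eps, theta} is needed (dropping eps leaves P2 open; dropping theta leaves P1 open), so no proper subset is valid.
Among all size-2 subsets of the eligible variables, only {eps, theta} blocks every backdoor path, so it is the unique smallest valid adjustment set.

{eps, theta}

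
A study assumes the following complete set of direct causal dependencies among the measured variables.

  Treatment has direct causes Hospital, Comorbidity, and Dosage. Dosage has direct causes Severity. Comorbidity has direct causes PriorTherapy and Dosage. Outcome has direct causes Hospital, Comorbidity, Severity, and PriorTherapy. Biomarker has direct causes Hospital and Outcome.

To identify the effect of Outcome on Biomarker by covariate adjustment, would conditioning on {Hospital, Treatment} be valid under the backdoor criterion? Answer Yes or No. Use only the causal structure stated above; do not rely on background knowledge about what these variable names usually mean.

Yes

Backdoor paths from Outcome to Biomarker (paths whose first edge points into Outcome):
  P1: Outcome <- Hospital -> Biomarker
  P2: Outcome <- Severity -> Dosage -> Comorbidity -> Treatment <- Hospital -> Biomarker
  P3: Outcome <- Severity -> Dosage -> Treatment <- Hospital -> Biomarker
  P4: Outcome <- PriorTherapy -> Comorbidity <- Dosage -> Treatment <- Hospital -> Biomarker
  P5: Outcome <- PriorTherapy -> Comorbidity -> Treatment <- Hospital -> Biomarker
  P6: Outcome <- Comorbidity <- Dosage -> Treatment <- Hospital -> Biomarker
  P7: Outcome <- Comorbidity -> Treatment <- Hospital -> Biomarker
Condition 1 (no descendant of Outcome in the set): holds — descendants of Outcome are {Biomarker}; none are in {Hospital, Treatment}.
Condition 2 (every backdoor path blocked by {Hospital, Treatment}):
  P1: blocked at fork node Hospital ∈ conditioning set.
  P2: blocked at fork node Hospital ∈ conditioning set.
  P3: blocked at fork node Hospital ∈ conditioning set.
  P4: blocked at fork node Hospital ∈ conditioning set.
  P5: blocked at fork node Hospital ∈ conditioning set.
  P6: blocked at fork node Hospital ∈ conditioning set.
  P7: blocked at fork node Hospital ∈ conditioning set.
{Hospital, Treatment} satisfies the backdoor criterion.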